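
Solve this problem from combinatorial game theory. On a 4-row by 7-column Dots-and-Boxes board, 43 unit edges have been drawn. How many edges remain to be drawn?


Grid: 4 x 7 boxes, i.e. 5 rows and 8 columns of dots.
Horizontal edges: (rows + 1) * cols = 5 * 7 = 35
Vertical edges: rows * (cols + 1) = 4 * 8 = 32
Total edges: 35 + 32 = 67
Edges drawn: 43
Remaining: 67 - 43 = 24

24


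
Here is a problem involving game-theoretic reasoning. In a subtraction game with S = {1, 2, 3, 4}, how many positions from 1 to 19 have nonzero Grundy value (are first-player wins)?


Subtraction set S = {1, 2, 3, 4}, so G(n) = n mod 5.
G(n) = 0 when n is a multiple of 5.
Multiples of 5 in [1, 19]: 3
N-positions (nonzero Grundy) = 19 - 3 = 16

16


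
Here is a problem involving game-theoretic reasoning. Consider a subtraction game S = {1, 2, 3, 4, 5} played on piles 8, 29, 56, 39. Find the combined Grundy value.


Subtraction set: {1, 2, 3, 4, 5}
For this subtraction set, G(n) = n mod 6 (period = max + 1 = 6).
Pile 1 (size 8): G(8) = 8 mod 6 = 2
Pile 2 (size 29): G(29) = 29 mod 6 = 5
Pile 3 (size 56): G(56) = 56 mod 6 = 2
Pile 4 (size 39): G(39) = 39 mod 6 = 3
Total Grundy value = XOR of all: 2 XOR 5 XOR 2 XOR 3 = 6

6


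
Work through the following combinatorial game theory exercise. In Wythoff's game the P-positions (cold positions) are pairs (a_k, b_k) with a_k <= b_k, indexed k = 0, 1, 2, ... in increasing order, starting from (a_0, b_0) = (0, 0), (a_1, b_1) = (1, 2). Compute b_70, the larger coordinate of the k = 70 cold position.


By Wythoff's theorem, a_k = floor(k * phi) and b_k = floor(k * phi^2) = a_k + k, where phi = (1 + sqrt(5))/2 is the golden ratio.
phi = (1 + sqrt(5))/2 = 1.618034
phi^2 = phi + 1 = 2.618034
k = 70
k * phi^2 = 70 * 2.618034 = 183.262379
b_70 = floor(k * phi^2) = 183 (check: a_70 + k = 113 + 70 = 183)

183


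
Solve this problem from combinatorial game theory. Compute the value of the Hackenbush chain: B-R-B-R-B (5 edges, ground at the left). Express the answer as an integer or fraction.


Edges (from ground): B-R-B-R-B
By Berlekamp's sign-expansion rule, a Blue-Red Hackenbush stalk has the value of the surreal number whose sign sequence is the edge sequence with B -> + and R -> -.
Sign sequence: +-+-+
Trace the sign expansion in the surreal number tree, starting from 0:
Edge 1: B (sign +) -> bounds (0, +inf), value = 1
Edge 2: R (sign -) -> bounds (0, 1), value = 1/2
Edge 3: B (sign +) -> bounds (1/2, 1), value = 3/4
Edge 4: R (sign -) -> bounds (1/2, 3/4), value = 5/8
Edge 5: B (sign +) -> bounds (5/8, 3/4), value = 11/16
Game value = 11/16

11/16


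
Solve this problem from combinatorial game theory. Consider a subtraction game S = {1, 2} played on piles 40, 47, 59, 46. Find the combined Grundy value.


Subtraction set: {1, 2}
For this subtraction set, G(n) = n mod 3 (period = max + 1 = 3).
Pile 1 (size 40): G(40) = 40 mod 3 = 1
Pile 2 (size 47): G(47) = 47 mod 3 = 2
Pile 3 (size 59): G(59) = 59 mod 3 = 2
Pile 4 (size 46): G(46) = 46 mod 3 = 1
Total Grundy value = XOR of all: 1 XOR 2 XOR 2 XOR 1 = 0

0


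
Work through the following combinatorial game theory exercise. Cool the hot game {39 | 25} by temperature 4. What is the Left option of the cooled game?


Original game: {39 | 25} (a switch {a | b} with a > b).
Cooling by t (for t below the temperature (a - b)/2 = 7) taxes each move by t: {a | b} cooled by t is {a - t | b + t}.
Cooling amount: t = 4
Cooled Left option: 39 - 4 = 35
Cooled Right option: 25 + 4 = 29
Cooled game: {35 | 29}
Left option = 35

35


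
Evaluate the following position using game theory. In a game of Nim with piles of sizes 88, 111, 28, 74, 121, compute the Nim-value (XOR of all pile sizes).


We need the XOR (exclusive or) of all pile sizes.
After XOR-ing pile 1 (size 88): 0 XOR 88 = 88
After XOR-ing pile 2 (size 111): 88 XOR 111 = 55
After XOR-ing pile 3 (size 28): 55 XOR 28 = 43
After XOR-ing pile 4 (size 74): 43 XOR 74 = 97
After XOR-ing pile 5 (size 121): 97 XOR 121 = 24
The Nim-value of this position is 24.

24


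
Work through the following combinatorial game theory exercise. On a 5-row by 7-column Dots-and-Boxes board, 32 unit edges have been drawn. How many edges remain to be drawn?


Grid: 5 x 7 boxes, i.e. 6 rows and 8 columns of dots.
Horizontal edges: (rows + 1) * cols = 6 * 7 = 42
Vertical edges: rows * (cols + 1) = 5 * 8 = 40
Total edges: 42 + 40 = 82
Edges drawn: 32
Remaining: 82 - 32 = 50

50


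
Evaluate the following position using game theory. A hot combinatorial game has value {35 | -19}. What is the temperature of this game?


The game is {35 | -19}, a switch {a | b} with numbers a > b.
Cooling {a | b} by t gives {a - t | b + t}, which stops being hot when a - t = b + t, i.e. at t = (a - b)/2. So the temperature of a switch is (a - b)/2.
Temperature = (Left option - Right option) / 2
= (35 - (-19)) / 2
= 54 / 2
= 27

27


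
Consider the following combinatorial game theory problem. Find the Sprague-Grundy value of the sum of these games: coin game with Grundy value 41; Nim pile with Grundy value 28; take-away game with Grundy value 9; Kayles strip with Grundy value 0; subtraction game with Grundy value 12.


By the Sprague-Grundy theorem, the Grundy value of a sum of games is the XOR of individual Grundy values.
coin game: Grundy value = 41. Running XOR: 0 XOR 41 = 41
Nim pile: Grundy value = 28. Running XOR: 41 XOR 28 = 53
take-away game: Grundy value = 9. Running XOR: 53 XOR 9 = 60
Kayles strip: Grundy value = 0. Running XOR: 60 XOR 0 = 60
subtraction game: Grundy value = 12. Running XOR: 60 XOR 12 = 48
The combined Grundy value is 48.

48


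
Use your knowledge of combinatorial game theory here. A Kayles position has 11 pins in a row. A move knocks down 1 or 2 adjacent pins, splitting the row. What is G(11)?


Kayles: a move removes 1 or 2 adjacent pins from a contiguous row.
Removing pins from a row of k leaves two independent rows (a, b) with a + b = k - 1 (one pin) or a + b = k - 2 (two pins); an end removal gives a = 0.
By Sprague-Grundy, G(k) = mex{ G(a) XOR G(b) } over all these splits. G(0) = 0.
G(1): splits (0,0):0^0=0 -> mex({0}) = 1
G(2): splits (0,1):0^1=1 (0,0):0^0=0 -> mex({0, 1}) = 2
G(3): splits (0,2):0^2=2 (1,1):1^1=0 (0,1):0^1=1 -> mex({0, 1, 2}) = 3
G(4): splits (0,3):0^3=3 (1,2):1^2=3 (0,2):0^2=2 (1,1):1^1=0 -> mex({0, 2, 3}) = 1
G(5): splits (0,4):0^1=1 (1,3):1^3=2 (2,2):2^2=0 (0,3):0^3=3 (1,2):1^2=3 -> mex({0, 1, 2, 3}) = 4
G(6) = mex({0, 1, 2, 4}) = 3
G(7) = mex({0, 1, 3, 4, 5}) = 2
G(8) = mex({0, 2, 3, 5, 6}) = 1
G(9) = mex({0, 1, 2, 3, 6, 7}) = 4
G(10) = mex({0, 1, 3, 4, 5, 7}) = 2
G(11) = mex({0, 1, 2, 3, 4, 5}) = 6
Therefore G(11) = 6.

6


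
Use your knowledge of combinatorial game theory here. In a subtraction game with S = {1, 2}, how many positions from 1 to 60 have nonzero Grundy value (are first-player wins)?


Subtraction set S = {1, 2}, so G(n) = n mod 3.
G(n) = 0 when n is a multiple of 3.
Multiples of 3 in [1, 60]: 20
N-positions (nonzero Grundy) = 60 - 20 = 40

40


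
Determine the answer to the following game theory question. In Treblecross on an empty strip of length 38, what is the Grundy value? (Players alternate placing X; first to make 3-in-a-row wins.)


Treblecross: place X on empty cells; 3-in-a-row wins.
Playing within two cells of an existing X lets the opponent win at once, so sensible play treats the cells i-2..i+2 around each X as dead. The player left with no safe cell loses, so this is a normal-play take-away game on strips of safe cells.
Placing X at cell i (0-indexed) of a strip of k safe cells leaves independent strips of sizes max(0, i-2) and max(0, k-i-3). Hence G(k) = mex{ G(max(0,i-2)) XOR G(max(0,k-i-3)) : 0 <= i < k }, with G(0) = 0.
G(1): splits (0,0):0^0=0 -> mex({0}) = 1
G(2): splits (0,0):0^0=0 -> mex({0}) = 1
G(3): splits (0,0):0^0=0 -> mex({0}) = 1
G(4): splits (0,1):0^1=1 (0,0):0^0=0 -> mex({0, 1}) = 2
G(5): splits (0,2):0^1=1 (0,1):0^1=1 (0,0):0^0=0 -> mex({0, 1}) = 2
G(6) = mex({1}) = 0
G(7) = mex({0, 1, 2}) = 3
G(8) = mex({0, 1, 2}) = 3
G(9) = mex({0, 2}) = 1
G(10) = mex({0, 2, 3}) = 1
G(11) = mex({0, 3}) = 1
G(12) = mex({1, 3}) = 0
G(13) = mex({0, 1, 2, 3}) = 4
G(14) = mex({0, 1, 2}) = 3
G(15) = mex({0, 1, 2}) = 3
G(16) = mex({0, 1, 2, 4}) = 3
G(17) = mex({0, 1, 3, 4}) = 2
G(18) = mex({0, 1, 3, 4}) = 2
G(19) = mex({0, 1, 3, 5}) = 2
G(20) = mex({0, 1, 2, 3, 5}) = 4
G(21) = mex({0, 1, 2, 3, 5}) = 4
G(22) = mex({1, 2, 6}) = 0
G(23) = mex({0, 1, 2, 3, 4, 6}) = 5
G(24) = mex({0, 1, 2, 3, 4}) = 5
G(25) = mex({0, 1, 3, 4, 7}) = 2
G(26) = mex({0, 1, 3, 4, 5, 7}) = 2
G(27) = mex({0, 1, 3, 5}) = 2
G(28) = mex({0, 1, 2, 5}) = 3
G(29) = mex({0, 1, 2, 4, 5, 6}) = 3
G(30) = mex({1, 2, 4, 6}) = 0
G(31) = mex({0, 1, 2, 3, 4, 6}) = 5
G(32) = mex({1, 2, 3, 4, 7}) = 0
G(33) = mex({0, 3, 7}) = 1
G(34) = mex({0, 2, 3, 5, 7}) = 1
G(35) = mex({0, 2, 3, 5, 6}) = 1
G(36) = mex({0, 1, 2, 5, 6}) = 3
G(37) = mex({0, 1, 2, 4, 5, 6}) = 3
G(38) = mex({0, 1, 2, 4}) = 3
Therefore G(38) = 3.

3


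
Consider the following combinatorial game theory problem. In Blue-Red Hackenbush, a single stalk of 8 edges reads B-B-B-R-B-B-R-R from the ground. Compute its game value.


Edges (from ground): B-B-B-R-B-B-R-R
By Berlekamp's sign-expansion rule, a Blue-Red Hackenbush stalk has the value of the surreal number whose sign sequence is the edge sequence with B -> + and R -> -.
Sign sequence: +++-++--
Trace the sign expansion in the surreal number tree, starting from 0:
Edge 1: B (sign +) -> bounds (0, +inf), value = 1
Edge 2: B (sign +) -> bounds (1, +inf), value = 2
Edge 3: B (sign +) -> bounds (2, +inf), value = 3
Edge 4: R (sign -) -> bounds (2, 3), value = 5/2
Edge 5: B (sign +) -> bounds (5/2, 3), value = 11/4
Edge 6: B (sign +) -> bounds (11/4, 3), value = 23/8
Edge 7: R (sign -) -> bounds (11/4, 23/8), value = 45/16
Edge 8: R (sign -) -> bounds (11/4, 45/16), value = 89/32
Game value = 89/32

89/32


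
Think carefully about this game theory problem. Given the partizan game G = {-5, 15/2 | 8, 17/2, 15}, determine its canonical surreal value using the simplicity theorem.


Left options: {-5, 15/2}, max = 15/2
Right options: {8, 17/2, 15}, min = 8
All options are numbers and max(Left) < min(Right), so by the simplicity theorem the value is the simplest (earliest-born) number strictly between 15/2 and 8.
No integer lies strictly between 15/2 and 8, so the value is the dyadic rational m/2^k in the interval with the smallest k (then m odd); search k = 1, 2, ...:
Denominator 2: no odd multiple of 1/2 lies strictly between 15/2 and 8.
Denominator 4: 31/4 lies strictly between 15/2 and 8 -- found.
The simplest number in the interval is 31/4.
Game value = 31/4

31/4


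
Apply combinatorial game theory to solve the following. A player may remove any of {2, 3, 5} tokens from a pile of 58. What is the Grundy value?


The subtraction set is S = {2, 3, 5}.
G(k) = mex{ G(k - s) : s in S, s <= k }. We compute iteratively: G(0) = 0.
G(1) = mex({}) = 0
G(2) = mex({0}) = 1
G(3) = mex({0}) = 1
G(4) = mex({0, 1}) = 2
G(5) = mex({0, 1}) = 2
G(6) = mex({0, 1, 2}) = 3
G(7) = mex({1, 2}) = 0
G(8) = mex({1, 2, 3}) = 0
G(9) = mex({0, 2, 3}) = 1
G(10) = mex({0, 2}) = 1
G(11) = mex({0, 1, 3}) = 2
Observe that G(7)..G(11) = 0, 0, 1, 1, 2 repeats G(0)..G(4) = 0, 0, 1, 1, 2.
For k >= max(S) = 5, G(k) is determined by the previous 5 values G(k-5)..G(k-1); a window of 5 consecutive values has recurred shifted by 7, so by induction G(k + 7) = G(k) for all k >= 0: the sequence is periodic from the start with period 7.
One period: G(0..6) = 0, 0, 1, 1, 2, 2, 3.
58 mod 7 = 2, so G(58) = G(2) = 1.

1


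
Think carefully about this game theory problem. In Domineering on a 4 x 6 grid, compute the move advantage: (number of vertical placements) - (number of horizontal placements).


Board is 4 x 6 (rows x cols).
Left (vertical) placements: (rows-1) * cols = 3 * 6 = 18
Right (horizontal) placements: rows * (cols-1) = 4 * 5 = 20
Advantage = Left - Right = 18 - 20 = -2

-2


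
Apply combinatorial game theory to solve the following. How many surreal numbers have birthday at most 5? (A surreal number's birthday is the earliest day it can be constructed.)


Day 0: {|} = 0 is born. Count = 1.
Day n: the number of surreal numbers born by day n is 2^(n+1) - 1.
By day 0: 2^1 - 1 = 1
By day 1: 2^2 - 1 = 3
By day 2: 2^3 - 1 = 7
By day 3: 2^4 - 1 = 15
By day 4: 2^5 - 1 = 31
By day 5: 2^6 - 1 = 63
By day 5: 63 surreal numbers.

63


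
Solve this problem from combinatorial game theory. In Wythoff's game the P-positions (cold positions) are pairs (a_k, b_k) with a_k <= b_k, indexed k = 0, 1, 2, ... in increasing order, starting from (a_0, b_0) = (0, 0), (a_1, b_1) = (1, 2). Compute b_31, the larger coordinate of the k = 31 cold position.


By Wythoff's theorem, a_k = floor(k * phi) and b_k = floor(k * phi^2) = a_k + k, where phi = (1 + sqrt(5))/2 is the golden ratio.
phi = (1 + sqrt(5))/2 = 1.618034
phi^2 = phi + 1 = 2.618034
k = 31
k * phi^2 = 31 * 2.618034 = 81.159054
b_31 = floor(k * phi^2) = 81 (check: a_31 + k = 50 + 31 = 81)

81


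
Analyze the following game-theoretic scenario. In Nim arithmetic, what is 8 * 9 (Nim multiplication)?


Nim multiplication is bilinear over XOR: (u XOR v) * w = (u*w) XOR (v*w).
So we split each operand into its bit components and XOR the pairwise Nim products.
8 = 8 (as XOR of powers of 2).
9 = 1 + 8 (as XOR of powers of 2).
Using the standard Nim-product table on single bits:
  2*2 = 3,   2*4 = 8,   2*8 = 12,
  4*4 = 6,   4*8 = 11,  8*8 = 13,
and  1*x = x (identity), k*l = l*k (commutative).
Pairwise Nim products:
  8 * 1 = 8
  8 * 8 = 13
XOR them: 8 XOR 13 = 5.
Result: 8 * 9 = 5 (in Nim).

5


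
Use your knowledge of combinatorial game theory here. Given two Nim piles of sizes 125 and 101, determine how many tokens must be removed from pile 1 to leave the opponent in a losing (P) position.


Piles: 125 and 101
Current XOR: 125 XOR 101 = 24 (non-zero, so this is an N-position).
To make the XOR zero, we need to find a move that balances the piles.
For pile 1 (size 125): target = 125 XOR 24 = 101
We reduce pile 1 from 125 to 101.
Tokens removed: 125 - 101 = 24
Verification: 101 XOR 101 = 0

24


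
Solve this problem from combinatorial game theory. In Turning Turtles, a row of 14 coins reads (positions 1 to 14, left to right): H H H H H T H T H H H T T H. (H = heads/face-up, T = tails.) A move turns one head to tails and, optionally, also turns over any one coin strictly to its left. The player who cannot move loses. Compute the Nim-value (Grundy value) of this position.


Coins: H H H H H T H T H H H T T H
Key fact: a single head at position k behaves exactly like a Nim heap of size k (turning it to T and optionally flipping a coin at j < k corresponds to moving the heap from k to j, or to 0), and heads combine as a disjunctive sum (two heads at the same place would cancel, matching j XOR j = 0). So the Nim-value is the XOR of the 1-indexed positions of the heads.
Face-up positions (1-indexed): [1, 2, 3, 4, 5, 7, 9, 10, 11, 14]
XOR 0 with 1: 0 XOR 1 = 1
XOR 1 with 2: 1 XOR 2 = 3
XOR 3 with 3: 3 XOR 3 = 0
XOR 0 with 4: 0 XOR 4 = 4
XOR 4 with 5: 4 XOR 5 = 1
XOR 1 with 7: 1 XOR 7 = 6
XOR 6 with 9: 6 XOR 9 = 15
XOR 15 with 10: 15 XOR 10 = 5
XOR 5 with 11: 5 XOR 11 = 14
XOR 14 with 14: 14 XOR 14 = 0
Nim-value = 0

0


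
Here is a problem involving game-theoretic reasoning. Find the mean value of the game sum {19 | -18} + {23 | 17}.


G1 = {19 | -18}, G2 = {23 | 17}
Each is a switch {a | b} with numbers a > b; its mean value is (a + b)/2, and mean value is additive over game sums: m(G1 + G2) = m(G1) + m(G2).
Mean of G1 = (19 + (-18))/2 = 1/2 = 1/2
Mean of G2 = (23 + (17))/2 = 40/2 = 20
Mean of G1 + G2 = 1/2 + 20 = 41/2

41/2


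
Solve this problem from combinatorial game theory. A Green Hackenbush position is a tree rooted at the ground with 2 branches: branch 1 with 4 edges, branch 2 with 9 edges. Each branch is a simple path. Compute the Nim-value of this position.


The tree has 2 branches from the ground vertex.
In Green Hackenbush, the Nim-value of a simple path of length k is k.
Branch 1: length 4, Nim-value = 4
Branch 2: length 9, Nim-value = 9
Total Nim-value = XOR of all branch values:
0 XOR 4 = 4
4 XOR 9 = 13
Nim-value of the tree = 13

13


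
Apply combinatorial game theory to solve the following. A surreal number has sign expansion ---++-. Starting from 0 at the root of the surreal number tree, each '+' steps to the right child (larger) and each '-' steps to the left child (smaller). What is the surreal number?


Sign expansion: ---++-
Rule: track bounds (lo, hi), initially (-inf, +inf). On '+', the current value becomes lo and we move to the simplest number in (value, hi): value + 1 if hi = +inf, otherwise the midpoint (value + hi)/2. On '-', the current value becomes hi and we move to value - 1 if lo = -inf, otherwise the midpoint (lo + value)/2.
Start at 0.
Step 1: sign = -, move left. Bounds: (-inf, 0). Value = -1
Step 2: sign = -, move left. Bounds: (-inf, -1). Value = -2
Step 3: sign = -, move left. Bounds: (-inf, -2). Value = -3
Step 4: sign = +, move right. Bounds: (-3, -2). Value = -5/2
Step 5: sign = +, move right. Bounds: (-5/2, -2). Value = -9/4
Step 6: sign = -, move left. Bounds: (-5/2, -9/4). Value = -19/8
The surreal number with sign expansion ---++- is -19/8.

-19/8


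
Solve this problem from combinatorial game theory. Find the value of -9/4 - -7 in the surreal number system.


x = -9/4, y = -7
Converting to common denominator: 4
x = -9/4, y = -28/4
x - y = -9/4 - -7 = 19/4

19/4


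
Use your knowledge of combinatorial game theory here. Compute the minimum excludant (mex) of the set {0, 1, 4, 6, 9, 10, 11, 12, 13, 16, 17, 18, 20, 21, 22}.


Set = {0, 1, 4, 6, 9, 10, 11, 12, 13, 16, 17, 18, 20, 21, 22}
0 is in the set.
1 is in the set.
2 is NOT in the set. This is the mex.
mex = 2

2


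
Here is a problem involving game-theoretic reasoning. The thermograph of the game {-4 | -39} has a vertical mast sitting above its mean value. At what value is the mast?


Game = {-4 | -39}, a switch {a | b} with numbers a > b.
Its thermograph has left wall a - t and right wall b + t, which meet at t = (a - b)/2, where both equal (a + b)/2. So the mast (mean value) is at (a + b)/2.
Mean = (-4 + (-39))/2 = -43/2 = -43/2

-43/2


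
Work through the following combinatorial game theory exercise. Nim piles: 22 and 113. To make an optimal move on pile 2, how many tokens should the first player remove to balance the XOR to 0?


Piles: 22 and 113
Current XOR: 22 XOR 113 = 103 (non-zero, so this is an N-position).
To make the XOR zero, we need to find a move that balances the piles.
For pile 2 (size 113): target = 113 XOR 103 = 22
We reduce pile 2 from 113 to 22.
Tokens removed: 113 - 22 = 91
Verification: 22 XOR 22 = 0

91


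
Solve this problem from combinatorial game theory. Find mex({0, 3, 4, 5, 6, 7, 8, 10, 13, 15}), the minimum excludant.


Set = {0, 3, 4, 5, 6, 7, 8, 10, 13, 15}
0 is in the set.
1 is NOT in the set. This is the mex.
mex = 1

1


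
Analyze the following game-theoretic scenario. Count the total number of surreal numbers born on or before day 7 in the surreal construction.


Day 0: {|} = 0 is born. Count = 1.
Day n: the number of surreal numbers born by day n is 2^(n+1) - 1.
By day 0: 2^1 - 1 = 1
By day 1: 2^2 - 1 = 3
By day 2: 2^3 - 1 = 7
By day 3: 2^4 - 1 = 15
By day 4: 2^5 - 1 = 31
By day 5: 2^6 - 1 = 63
By day 6: 2^7 - 1 = 127
By day 7: 2^8 - 1 = 255
By day 7: 255 surreal numbers.

255


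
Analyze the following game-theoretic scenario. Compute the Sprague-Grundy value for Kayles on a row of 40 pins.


Kayles: a move removes 1 or 2 adjacent pins from a contiguous row.
Removing pins from a row of k leaves two independent rows (a, b) with a + b = k - 1 (one pin) or a + b = k - 2 (two pins); an end removal gives a = 0.
By Sprague-Grundy, G(k) = mex{ G(a) XOR G(b) } over all these splits. G(0) = 0.
G(1): splits (0,0):0^0=0 -> mex({0}) = 1
G(2): splits (0,1):0^1=1 (0,0):0^0=0 -> mex({0, 1}) = 2
G(3): splits (0,2):0^2=2 (1,1):1^1=0 (0,1):0^1=1 -> mex({0, 1, 2}) = 3
G(4): splits (0,3):0^3=3 (1,2):1^2=3 (0,2):0^2=2 (1,1):1^1=0 -> mex({0, 2, 3}) = 1
G(5): splits (0,4):0^1=1 (1,3):1^3=2 (2,2):2^2=0 (0,3):0^3=3 (1,2):1^2=3 -> mex({0, 1, 2, 3}) = 4
G(6) = mex({0, 1, 2, 4}) = 3
G(7) = mex({0, 1, 3, 4, 5}) = 2
G(8) = mex({0, 2, 3, 5, 6}) = 1
G(9) = mex({0, 1, 2, 3, 6, 7}) = 4
G(10) = mex({0, 1, 3, 4, 5, 7}) = 2
G(11) = mex({0, 1, 2, 3, 4, 5}) = 6
G(12) = mex({0, 1, 2, 3, 5, 6, 7}) = 4
G(13) = mex({0, 2, 3, 4, 6, 7}) = 1
G(14) = mex({0, 1, 4, 5, 6, 7}) = 2
G(15) = mex({0, 1, 2, 3, 4, 5, 6}) = 7
G(16) = mex({0, 2, 3, 5, 6, 7}) = 1
G(17) = mex({0, 1, 2, 3, 5, 6, 7}) = 4
G(18) = mex({0, 1, 2, 4, 5, 6}) = 3
G(19) = mex({0, 1, 3, 4, 5, 7}) = 2
G(20) = mex({0, 2, 3, 4, 5, 6, 7}) = 1
G(21) = mex({0, 1, 2, 3, 5, 6, 7}) = 4
G(22) = mex({0, 1, 2, 3, 4, 5, 7}) = 6
G(23) = mex({0, 1, 2, 3, 4, 5, 6}) = 7
G(24) = mex({0, 1, 2, 3, 5, 6, 7}) = 4
G(25) = mex({0, 2, 3, 4, 6, 7}) = 1
G(26) = mex({0, 1, 3, 4, 5, 6, 7}) = 2
G(27) = mex({0, 1, 2, 3, 4, 5, 6, 7}) = 8
G(28) = mex({0, 1, 2, 3, 4, 6, 7, 8}) = 5
G(29) = mex({0, 1, 2, 3, 5, 6, 7, 8, 9}) = 4
G(30) = mex({0, 1, 2, 3, 4, 5, 6, 9, 10}) = 7
G(31) = mex({0, 1, 3, 4, 5, 7, 10, 11}) = 2
G(32) = mex({0, 2, 3, 4, 5, 6, 7, 9, 11}) = 1
G(33) = mex({0, 1, 2, 3, 4, 5, 6, 7, 9, 12}) = 8
G(34) = mex({0, 1, 2, 3, 4, 5, 7, 8, 11, 12}) = 6
G(35) = mex({0, 1, 2, 3, 4, 5, 6, 8, 9, 10, 11}) = 7
G(36) = mex({0, 1, 2, 3, 5, 6, 7, 9, 10}) = 4
G(37) = mex({0, 2, 3, 4, 6, 7, 9, 10, 11, 12}) = 1
G(38) = mex({0, 1, 3, 4, 5, 6, 7, 9, 10, 11, 12}) = 2
G(39) = mex({0, 1, 2, 4, 5, 6, 7, 9, 10, 12, 14}) = 3
G(40) = mex({0, 2, 3, 4, 6, 7, 11, 12, 14}) = 1
Therefore G(40) = 1.

1


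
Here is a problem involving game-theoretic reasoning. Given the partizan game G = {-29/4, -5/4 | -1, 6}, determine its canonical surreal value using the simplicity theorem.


Left options: {-29/4, -5/4}, max = -5/4
Right options: {-1, 6}, min = -1
All options are numbers and max(Left) < min(Right), so by the simplicity theorem the value is the simplest (earliest-born) number strictly between -5/4 and -1.
No integer lies strictly between -5/4 and -1, so the value is the dyadic rational m/2^k in the interval with the smallest k (then m odd); search k = 1, 2, ...:
Denominator 2: no odd multiple of 1/2 lies strictly between -5/4 and -1.
Denominator 4: no odd multiple of 1/4 lies strictly between -5/4 and -1.
Denominator 8: -9/8 lies strictly between -5/4 and -1 -- found.
The simplest number in the interval is -9/8.
Game value = -9/8

-9/8


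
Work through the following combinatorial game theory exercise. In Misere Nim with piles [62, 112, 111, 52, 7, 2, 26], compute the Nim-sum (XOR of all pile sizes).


We need the XOR (exclusive or) of all pile sizes.
After XOR-ing pile 1 (size 62): 0 XOR 62 = 62
After XOR-ing pile 2 (size 112): 62 XOR 112 = 78
After XOR-ing pile 3 (size 111): 78 XOR 111 = 33
After XOR-ing pile 4 (size 52): 33 XOR 52 = 21
After XOR-ing pile 5 (size 7): 21 XOR 7 = 18
After XOR-ing pile 6 (size 2): 18 XOR 2 = 16
After XOR-ing pile 7 (size 26): 16 XOR 26 = 10
The Nim-value of this position is 10.

10


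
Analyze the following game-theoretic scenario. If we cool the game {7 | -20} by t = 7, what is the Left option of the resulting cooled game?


Original game: {7 | -20} (a switch {a | b} with a > b).
Cooling by t (for t below the temperature (a - b)/2 = 27/2) taxes each move by t: {a | b} cooled by t is {a - t | b + t}.
Cooling amount: t = 7
Cooled Left option: 7 - 7 = 0
Cooled Right option: -20 + 7 = -13
Cooled game: {0 | -13}
Left option = 0

0


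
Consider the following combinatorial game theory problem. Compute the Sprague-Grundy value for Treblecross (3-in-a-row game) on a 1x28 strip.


Treblecross: place X on empty cells; 3-in-a-row wins.
Playing within two cells of an existing X lets the opponent win at once, so sensible play treats the cells i-2..i+2 around each X as dead. The player left with no safe cell loses, so this is a normal-play take-away game on strips of safe cells.
Placing X at cell i (0-indexed) of a strip of k safe cells leaves independent strips of sizes max(0, i-2) and max(0, k-i-3). Hence G(k) = mex{ G(max(0,i-2)) XOR G(max(0,k-i-3)) : 0 <= i < k }, with G(0) = 0.
G(1): splits (0,0):0^0=0 -> mex({0}) = 1
G(2): splits (0,0):0^0=0 -> mex({0}) = 1
G(3): splits (0,0):0^0=0 -> mex({0}) = 1
G(4): splits (0,1):0^1=1 (0,0):0^0=0 -> mex({0, 1}) = 2
G(5): splits (0,2):0^1=1 (0,1):0^1=1 (0,0):0^0=0 -> mex({0, 1}) = 2
G(6) = mex({1}) = 0
G(7) = mex({0, 1, 2}) = 3
G(8) = mex({0, 1, 2}) = 3
G(9) = mex({0, 2}) = 1
G(10) = mex({0, 2, 3}) = 1
G(11) = mex({0, 3}) = 1
G(12) = mex({1, 3}) = 0
G(13) = mex({0, 1, 2, 3}) = 4
G(14) = mex({0, 1, 2}) = 3
G(15) = mex({0, 1, 2}) = 3
G(16) = mex({0, 1, 2, 4}) = 3
G(17) = mex({0, 1, 3, 4}) = 2
G(18) = mex({0, 1, 3, 4}) = 2
G(19) = mex({0, 1, 3, 5}) = 2
G(20) = mex({0, 1, 2, 3, 5}) = 4
G(21) = mex({0, 1, 2, 3, 5}) = 4
G(22) = mex({1, 2, 6}) = 0
G(23) = mex({0, 1, 2, 3, 4, 6}) = 5
G(24) = mex({0, 1, 2, 3, 4}) = 5
G(25) = mex({0, 1, 3, 4, 7}) = 2
G(26) = mex({0, 1, 3, 4, 5, 7}) = 2
G(27) = mex({0, 1, 3, 5}) = 2
G(28) = mex({0, 1, 2, 5}) = 3
Therefore G(28) = 3.

3


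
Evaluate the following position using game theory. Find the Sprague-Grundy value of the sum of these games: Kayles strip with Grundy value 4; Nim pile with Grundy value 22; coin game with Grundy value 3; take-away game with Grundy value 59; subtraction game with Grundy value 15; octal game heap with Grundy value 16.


By the Sprague-Grundy theorem, the Grundy value of a sum of games is the XOR of individual Grundy values.
Kayles strip: Grundy value = 4. Running XOR: 0 XOR 4 = 4
Nim pile: Grundy value = 22. Running XOR: 4 XOR 22 = 18
coin game: Grundy value = 3. Running XOR: 18 XOR 3 = 17
take-away game: Grundy value = 59. Running XOR: 17 XOR 59 = 42
subtraction game: Grundy value = 15. Running XOR: 42 XOR 15 = 37
octal game heap: Grundy value = 16. Running XOR: 37 XOR 16 = 53
The combined Grundy value is 53.

53


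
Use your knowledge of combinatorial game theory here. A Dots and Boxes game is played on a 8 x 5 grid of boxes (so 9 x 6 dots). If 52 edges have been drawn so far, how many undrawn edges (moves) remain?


Grid: 8 x 5 boxes, i.e. 9 rows and 6 columns of dots.
Horizontal edges: (rows + 1) * cols = 9 * 5 = 45
Vertical edges: rows * (cols + 1) = 8 * 6 = 48
Total edges: 45 + 48 = 93
Edges drawn: 52
Remaining: 93 - 52 = 41

41


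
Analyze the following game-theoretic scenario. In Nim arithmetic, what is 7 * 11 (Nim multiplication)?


Nim multiplication is bilinear over XOR: (u XOR v) * w = (u*w) XOR (v*w).
So we split each operand into its bit components and XOR the pairwise Nim products.
7 = 1 + 2 + 4 (as XOR of powers of 2).
11 = 1 + 2 + 8 (as XOR of powers of 2).
Using the standard Nim-product table on single bits:
  2*2 = 3,   2*4 = 8,   2*8 = 12,
  4*4 = 6,   4*8 = 11,  8*8 = 13,
and  1*x = x (identity), k*l = l*k (commutative).
Pairwise Nim products:
  1 * 1 = 1
  1 * 2 = 2
  1 * 8 = 8
  2 * 1 = 2
  2 * 2 = 3
  2 * 8 = 12
  4 * 1 = 4
  4 * 2 = 8
  4 * 8 = 11
XOR them: 1 XOR 2 XOR 8 XOR 2 XOR 3 XOR 12 XOR 4 XOR 8 XOR 11 = 1.
Result: 7 * 11 = 1 (in Nim).

1


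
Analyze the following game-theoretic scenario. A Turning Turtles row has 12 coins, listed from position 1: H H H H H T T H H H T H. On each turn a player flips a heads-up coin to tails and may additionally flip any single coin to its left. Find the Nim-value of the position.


Coins: H H H H H T T H H H T H
Key fact: a single head at position k behaves exactly like a Nim heap of size k (turning it to T and optionally flipping a coin at j < k corresponds to moving the heap from k to j, or to 0), and heads combine as a disjunctive sum (two heads at the same place would cancel, matching j XOR j = 0). So the Nim-value is the XOR of the 1-indexed positions of the heads.
Face-up positions (1-indexed): [1, 2, 3, 4, 5, 8, 9, 10, 12]
XOR 0 with 1: 0 XOR 1 = 1
XOR 1 with 2: 1 XOR 2 = 3
XOR 3 with 3: 3 XOR 3 = 0
XOR 0 with 4: 0 XOR 4 = 4
XOR 4 with 5: 4 XOR 5 = 1
XOR 1 with 8: 1 XOR 8 = 9
XOR 9 with 9: 9 XOR 9 = 0
XOR 0 with 10: 0 XOR 10 = 10
XOR 10 with 12: 10 XOR 12 = 6
Nim-value = 6

6


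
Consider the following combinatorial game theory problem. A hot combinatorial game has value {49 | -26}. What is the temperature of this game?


The game is {49 | -26}, a switch {a | b} with numbers a > b.
Cooling {a | b} by t gives {a - t | b + t}, which stops being hot when a - t = b + t, i.e. at t = (a - b)/2. So the temperature of a switch is (a - b)/2.
Temperature = (Left option - Right option) / 2
= (49 - (-26)) / 2
= 75 / 2
= 75/2

75/2


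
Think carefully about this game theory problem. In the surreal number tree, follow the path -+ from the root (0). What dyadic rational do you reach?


Sign expansion: -+
Rule: track bounds (lo, hi), initially (-inf, +inf). On '+', the current value becomes lo and we move to the simplest number in (value, hi): value + 1 if hi = +inf, otherwise the midpoint (value + hi)/2. On '-', the current value becomes hi and we move to value - 1 if lo = -inf, otherwise the midpoint (lo + value)/2.
Start at 0.
Step 1: sign = -, move left. Bounds: (-inf, 0). Value = -1
Step 2: sign = +, move right. Bounds: (-1, 0). Value = -1/2
The surreal number with sign expansion -+ is -1/2.

-1/2


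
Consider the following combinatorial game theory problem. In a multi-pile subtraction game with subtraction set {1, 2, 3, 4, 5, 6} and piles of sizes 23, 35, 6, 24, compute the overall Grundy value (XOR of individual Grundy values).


Subtraction set: {1, 2, 3, 4, 5, 6}
For this subtraction set, G(n) = n mod 7 (period = max + 1 = 7).
Pile 1 (size 23): G(23) = 23 mod 7 = 2
Pile 2 (size 35): G(35) = 35 mod 7 = 0
Pile 3 (size 6): G(6) = 6 mod 7 = 6
Pile 4 (size 24): G(24) = 24 mod 7 = 3
Total Grundy value = XOR of all: 2 XOR 0 XOR 6 XOR 3 = 7

7


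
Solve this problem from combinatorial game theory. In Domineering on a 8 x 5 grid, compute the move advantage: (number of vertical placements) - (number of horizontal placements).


Board is 8 x 5 (rows x cols).
Left (vertical) placements: (rows-1) * cols = 7 * 5 = 35
Right (horizontal) placements: rows * (cols-1) = 8 * 4 = 32
Advantage = Left - Right = 35 - 32 = 3

3


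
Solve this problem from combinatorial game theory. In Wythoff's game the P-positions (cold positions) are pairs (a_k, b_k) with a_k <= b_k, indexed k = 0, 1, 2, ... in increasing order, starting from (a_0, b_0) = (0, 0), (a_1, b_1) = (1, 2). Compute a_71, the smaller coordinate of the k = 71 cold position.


By Wythoff's theorem, a_k = floor(k * phi) and b_k = floor(k * phi^2) = a_k + k, where phi = (1 + sqrt(5))/2 is the golden ratio.
phi = (1 + sqrt(5))/2 = 1.618034
k = 71
k * phi = 71 * 1.618034 = 114.880413
a_71 = floor(k * phi) = 114

114


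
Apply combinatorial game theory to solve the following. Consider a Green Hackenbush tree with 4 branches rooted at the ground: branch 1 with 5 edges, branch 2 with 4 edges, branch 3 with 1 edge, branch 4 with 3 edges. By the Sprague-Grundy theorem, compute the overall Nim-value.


The tree has 4 branches from the ground vertex.
In Green Hackenbush, the Nim-value of a simple path of length k is k.
Branch 1: length 5, Nim-value = 5
Branch 2: length 4, Nim-value = 4
Branch 3: length 1, Nim-value = 1
Branch 4: length 3, Nim-value = 3
Total Nim-value = XOR of all branch values:
0 XOR 5 = 5
5 XOR 4 = 1
1 XOR 1 = 0
0 XOR 3 = 3
Nim-value of the tree = 3

3


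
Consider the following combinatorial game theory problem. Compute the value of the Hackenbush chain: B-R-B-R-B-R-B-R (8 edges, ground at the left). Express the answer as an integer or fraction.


Edges (from ground): B-R-B-R-B-R-B-R
By Berlekamp's sign-expansion rule, a Blue-Red Hackenbush stalk has the value of the surreal number whose sign sequence is the edge sequence with B -> + and R -> -.
Sign sequence: +-+-+-+-
Trace the sign expansion in the surreal number tree, starting from 0:
Edge 1: B (sign +) -> bounds (0, +inf), value = 1
Edge 2: R (sign -) -> bounds (0, 1), value = 1/2
Edge 3: B (sign +) -> bounds (1/2, 1), value = 3/4
Edge 4: R (sign -) -> bounds (1/2, 3/4), value = 5/8
Edge 5: B (sign +) -> bounds (5/8, 3/4), value = 11/16
Edge 6: R (sign -) -> bounds (5/8, 11/16), value = 21/32
Edge 7: B (sign +) -> bounds (21/32, 11/16), value = 43/64
Edge 8: R (sign -) -> bounds (21/32, 43/64), value = 85/128
Game value = 85/128

85/128


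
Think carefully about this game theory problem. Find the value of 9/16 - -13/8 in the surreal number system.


x = 9/16, y = -13/8
Converting to common denominator: 16
x = 9/16, y = -26/16
x - y = 9/16 - -13/8 = 35/16

35/16


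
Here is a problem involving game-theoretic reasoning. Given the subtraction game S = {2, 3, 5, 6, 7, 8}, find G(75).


The subtraction set is S = {2, 3, 5, 6, 7, 8}.
G(k) = mex{ G(k - s) : s in S, s <= k }. We compute iteratively: G(0) = 0.
G(1) = mex({}) = 0
G(2) = mex({0}) = 1
G(3) = mex({0}) = 1
G(4) = mex({0, 1}) = 2
G(5) = mex({0, 1}) = 2
G(6) = mex({0, 1, 2}) = 3
G(7) = mex({0, 1, 2}) = 3
G(8) = mex({0, 1, 2, 3}) = 4
G(9) = mex({0, 1, 2, 3}) = 4
G(10) = mex({1, 2, 3, 4}) = 0
G(11) = mex({1, 2, 3, 4}) = 0
G(12) = mex({0, 2, 3, 4}) = 1
G(13) = mex({0, 2, 3, 4}) = 1
G(14) = mex({0, 1, 3, 4}) = 2
G(15) = mex({0, 1, 3, 4}) = 2
G(16) = mex({0, 1, 2, 4}) = 3
G(17) = mex({0, 1, 2, 4}) = 3
Observe that G(10)..G(17) = 0, 0, 1, 1, 2, 2, 3, 3 repeats G(0)..G(7) = 0, 0, 1, 1, 2, 2, 3, 3.
For k >= max(S) = 8, G(k) is determined by the previous 8 values G(k-8)..G(k-1); a window of 8 consecutive values has recurred shifted by 10, so by induction G(k + 10) = G(k) for all k >= 0: the sequence is periodic from the start with period 10.
One period: G(0..9) = 0, 0, 1, 1, 2, 2, 3, 3, 4, 4.
75 mod 10 = 5, so G(75) = G(5) = 2.

2


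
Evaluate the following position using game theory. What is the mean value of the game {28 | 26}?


Game = {28 | 26}, a switch {a | b} with numbers a > b.
Its thermograph has left wall a - t and right wall b + t, which meet at t = (a - b)/2, where both equal (a + b)/2. So the mast (mean value) is at (a + b)/2.
Mean = (28 + (26))/2 = 54/2 = 27

27


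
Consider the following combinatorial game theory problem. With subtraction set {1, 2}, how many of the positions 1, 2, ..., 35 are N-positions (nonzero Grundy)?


Subtraction set S = {1, 2}, so G(n) = n mod 3.
G(n) = 0 when n is a multiple of 3.
Multiples of 3 in [1, 35]: 11
N-positions (nonzero Grundy) = 35 - 11 = 24

24


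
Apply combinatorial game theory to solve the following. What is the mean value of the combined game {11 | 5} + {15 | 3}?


G1 = {11 | 5}, G2 = {15 | 3}
Each is a switch {a | b} with numbers a > b; its mean value is (a + b)/2, and mean value is additive over game sums: m(G1 + G2) = m(G1) + m(G2).
Mean of G1 = (11 + (5))/2 = 16/2 = 8
Mean of G2 = (15 + (3))/2 = 18/2 = 9
Mean of G1 + G2 = 8 + 9 = 17

17


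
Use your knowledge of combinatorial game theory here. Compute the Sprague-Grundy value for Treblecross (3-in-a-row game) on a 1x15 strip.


Treblecross: place X on empty cells; 3-in-a-row wins.
Playing within two cells of an existing X lets the opponent win at once, so sensible play treats the cells i-2..i+2 around each X as dead. The player left with no safe cell loses, so this is a normal-play take-away game on strips of safe cells.
Placing X at cell i (0-indexed) of a strip of k safe cells leaves independent strips of sizes max(0, i-2) and max(0, k-i-3). Hence G(k) = mex{ G(max(0,i-2)) XOR G(max(0,k-i-3)) : 0 <= i < k }, with G(0) = 0.
G(1): splits (0,0):0^0=0 -> mex({0}) = 1
G(2): splits (0,0):0^0=0 -> mex({0}) = 1
G(3): splits (0,0):0^0=0 -> mex({0}) = 1
G(4): splits (0,1):0^1=1 (0,0):0^0=0 -> mex({0, 1}) = 2
G(5): splits (0,2):0^1=1 (0,1):0^1=1 (0,0):0^0=0 -> mex({0, 1}) = 2
G(6) = mex({1}) = 0
G(7) = mex({0, 1, 2}) = 3
G(8) = mex({0, 1, 2}) = 3
G(9) = mex({0, 2}) = 1
G(10) = mex({0, 2, 3}) = 1
G(11) = mex({0, 3}) = 1
G(12) = mex({1, 3}) = 0
G(13) = mex({0, 1, 2, 3}) = 4
G(14) = mex({0, 1, 2}) = 3
G(15) = mex({0, 1, 2}) = 3
Therefore G(15) = 3.

3


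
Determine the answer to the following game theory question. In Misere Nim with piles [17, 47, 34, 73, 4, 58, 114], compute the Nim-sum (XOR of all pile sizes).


We need the XOR (exclusive or) of all pile sizes.
After XOR-ing pile 1 (size 17): 0 XOR 17 = 17
After XOR-ing pile 2 (size 47): 17 XOR 47 = 62
After XOR-ing pile 3 (size 34): 62 XOR 34 = 28
After XOR-ing pile 4 (size 73): 28 XOR 73 = 85
After XOR-ing pile 5 (size 4): 85 XOR 4 = 81
After XOR-ing pile 6 (size 58): 81 XOR 58 = 107
After XOR-ing pile 7 (size 114): 107 XOR 114 = 25
The Nim-value of this position is 25.

25


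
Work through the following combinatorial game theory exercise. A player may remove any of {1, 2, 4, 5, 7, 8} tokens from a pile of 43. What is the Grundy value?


The subtraction set is S = {1, 2, 4, 5, 7, 8}.
G(k) = mex{ G(k - s) : s in S, s <= k }. We compute iteratively: G(0) = 0.
G(1) = mex({0}) = 1
G(2) = mex({0, 1}) = 2
G(3) = mex({1, 2}) = 0
G(4) = mex({0, 2}) = 1
G(5) = mex({0, 1}) = 2
G(6) = mex({1, 2}) = 0
G(7) = mex({0, 2}) = 1
G(8) = mex({0, 1}) = 2
G(9) = mex({1, 2}) = 0
G(10) = mex({0, 2}) = 1
Observe that G(3)..G(10) = 0, 1, 2, 0, 1, 2, 0, 1 repeats G(0)..G(7) = 0, 1, 2, 0, 1, 2, 0, 1.
For k >= max(S) = 8, G(k) is determined by the previous 8 values G(k-8)..G(k-1); a window of 8 consecutive values has recurred shifted by 3, so by induction G(k + 3) = G(k) for all k >= 0: the sequence is periodic from the start with period 3.
One period: G(0..2) = 0, 1, 2.
43 mod 3 = 1, so G(43) = G(1) = 1.

1


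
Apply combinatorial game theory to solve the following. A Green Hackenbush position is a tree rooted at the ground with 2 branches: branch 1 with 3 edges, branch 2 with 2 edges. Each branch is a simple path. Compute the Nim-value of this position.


The tree has 2 branches from the ground vertex.
In Green Hackenbush, the Nim-value of a simple path of length k is k.
Branch 1: length 3, Nim-value = 3
Branch 2: length 2, Nim-value = 2
Total Nim-value = XOR of all branch values:
0 XOR 3 = 3
3 XOR 2 = 1
Nim-value of the tree = 1

1


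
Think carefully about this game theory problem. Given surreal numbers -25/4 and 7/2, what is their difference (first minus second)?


x = -25/4, y = 7/2
Converting to common denominator: 4
x = -25/4, y = 14/4
x - y = -25/4 - 7/2 = -39/4

-39/4


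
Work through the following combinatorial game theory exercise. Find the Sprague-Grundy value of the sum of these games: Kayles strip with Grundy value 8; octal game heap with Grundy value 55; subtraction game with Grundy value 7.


By the Sprague-Grundy theorem, the Grundy value of a sum of games is the XOR of individual Grundy values.
Kayles strip: Grundy value = 8. Running XOR: 0 XOR 8 = 8
octal game heap: Grundy value = 55. Running XOR: 8 XOR 55 = 63
subtraction game: Grundy value = 7. Running XOR: 63 XOR 7 = 56
The combined Grundy value is 56.

56


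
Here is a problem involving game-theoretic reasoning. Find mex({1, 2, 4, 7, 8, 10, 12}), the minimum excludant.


Set = {1, 2, 4, 7, 8, 10, 12}
0 is NOT in the set. This is the mex.
mex = 0

0


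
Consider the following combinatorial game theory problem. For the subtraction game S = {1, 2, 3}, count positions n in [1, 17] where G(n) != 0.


Subtraction set S = {1, 2, 3}, so G(n) = n mod 4.
G(n) = 0 when n is a multiple of 4.
Multiples of 4 in [1, 17]: 4
N-positions (nonzero Grundy) = 17 - 4 = 13

13


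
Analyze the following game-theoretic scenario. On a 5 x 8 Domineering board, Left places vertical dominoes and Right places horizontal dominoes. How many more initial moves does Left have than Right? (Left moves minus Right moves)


Board is 5 x 8 (rows x cols).
Left (vertical) placements: (rows-1) * cols = 4 * 8 = 32
Right (horizontal) placements: rows * (cols-1) = 5 * 7 = 35
Advantage = Left - Right = 32 - 35 = -3

-3


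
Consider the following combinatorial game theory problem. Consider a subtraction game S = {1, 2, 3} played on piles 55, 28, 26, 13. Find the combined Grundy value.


Subtraction set: {1, 2, 3}
For this subtraction set, G(n) = n mod 4 (period = max + 1 = 4).
Pile 1 (size 55): G(55) = 55 mod 4 = 3
Pile 2 (size 28): G(28) = 28 mod 4 = 0
Pile 3 (size 26): G(26) = 26 mod 4 = 2
Pile 4 (size 13): G(13) = 13 mod 4 = 1
Total Grundy value = XOR of all: 3 XOR 0 XOR 2 XOR 1 = 0

0
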